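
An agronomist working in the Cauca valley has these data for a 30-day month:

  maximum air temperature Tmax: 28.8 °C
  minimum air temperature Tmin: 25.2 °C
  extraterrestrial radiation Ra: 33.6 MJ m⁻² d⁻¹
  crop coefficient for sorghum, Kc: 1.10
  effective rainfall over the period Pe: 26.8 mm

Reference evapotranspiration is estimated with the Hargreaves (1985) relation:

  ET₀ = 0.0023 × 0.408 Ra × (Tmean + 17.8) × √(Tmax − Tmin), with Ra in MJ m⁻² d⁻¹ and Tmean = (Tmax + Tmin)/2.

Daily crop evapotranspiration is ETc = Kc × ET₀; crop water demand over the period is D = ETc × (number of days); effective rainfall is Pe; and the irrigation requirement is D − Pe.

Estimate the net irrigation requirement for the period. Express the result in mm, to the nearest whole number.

Tmean = (28.8 + 25.2)/2 = 27.00 °C
0.408 Ra = 0.408 × 33.6 = 13.7088 mm/d equivalent
ET₀ = 0.0023 × 13.7088 × (27.00 + 17.8) × √3.6 = 0.0023 × 13.7088 × 44.80 × 1.8974 = 2.6802 mm/d
ETc = Kc × ET₀ = 1.10 × 2.6802 = 2.9482 mm/d
Crop demand D = ETc × 30 d = 2.9482 × 30 = 88.446 mm
D − Pe = 88.446 − 26.8 = 61.646 mm

62 mm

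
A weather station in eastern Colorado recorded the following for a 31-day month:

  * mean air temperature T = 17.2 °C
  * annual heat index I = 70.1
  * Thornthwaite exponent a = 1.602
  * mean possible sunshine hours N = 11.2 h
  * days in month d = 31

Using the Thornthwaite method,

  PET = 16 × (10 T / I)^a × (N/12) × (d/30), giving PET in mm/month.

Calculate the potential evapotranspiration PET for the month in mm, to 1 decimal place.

65.0 mm

10T/I = 10 × 17.2 / 70.1 = 2.4536
(10T/I)^a = 2.4536^1.602 = 4.2118
Uncorrected PET = 16 × 4.2118 = 67.389 mm
Correction = (N/12)(d/30) = (11.2/12)(31/30) = 0.9644
PET = 67.389 × 0.9644 = 64.990 mm/month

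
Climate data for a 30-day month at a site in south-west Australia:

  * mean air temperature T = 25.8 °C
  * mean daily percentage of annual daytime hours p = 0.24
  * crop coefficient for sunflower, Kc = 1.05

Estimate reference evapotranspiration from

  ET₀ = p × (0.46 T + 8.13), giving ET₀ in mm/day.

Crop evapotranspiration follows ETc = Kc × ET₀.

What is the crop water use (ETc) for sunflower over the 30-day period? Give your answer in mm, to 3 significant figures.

ET₀ = 0.24 × (0.46 × 25.8 + 8.13) = 0.24 × 19.998 = 4.7995 mm/d
ETc = Kc × ET₀ = 1.05 × 4.7995 = 5.0395 mm/d
Over 30 days: 5.0395 × 30 = 151.185 mm

151 mm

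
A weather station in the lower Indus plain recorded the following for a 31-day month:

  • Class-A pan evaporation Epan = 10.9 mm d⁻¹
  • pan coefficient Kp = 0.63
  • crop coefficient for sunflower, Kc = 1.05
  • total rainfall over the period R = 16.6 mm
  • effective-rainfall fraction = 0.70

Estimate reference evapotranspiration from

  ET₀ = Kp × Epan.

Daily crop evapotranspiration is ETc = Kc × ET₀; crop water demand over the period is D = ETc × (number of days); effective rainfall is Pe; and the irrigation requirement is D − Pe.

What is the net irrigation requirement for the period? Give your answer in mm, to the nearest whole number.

ET₀ = 0.63 × 10.9 = 6.8670 mm/d
ETc = Kc × ET₀ = 1.05 × 6.8670 = 7.2104 mm/d
Crop demand D = ETc × 31 d = 7.2104 × 31 = 223.522 mm
Pe = 0.70 × 16.6 = 11.620 mm
D − Pe = 223.522 − 11.620 = 211.902 mm

212 mm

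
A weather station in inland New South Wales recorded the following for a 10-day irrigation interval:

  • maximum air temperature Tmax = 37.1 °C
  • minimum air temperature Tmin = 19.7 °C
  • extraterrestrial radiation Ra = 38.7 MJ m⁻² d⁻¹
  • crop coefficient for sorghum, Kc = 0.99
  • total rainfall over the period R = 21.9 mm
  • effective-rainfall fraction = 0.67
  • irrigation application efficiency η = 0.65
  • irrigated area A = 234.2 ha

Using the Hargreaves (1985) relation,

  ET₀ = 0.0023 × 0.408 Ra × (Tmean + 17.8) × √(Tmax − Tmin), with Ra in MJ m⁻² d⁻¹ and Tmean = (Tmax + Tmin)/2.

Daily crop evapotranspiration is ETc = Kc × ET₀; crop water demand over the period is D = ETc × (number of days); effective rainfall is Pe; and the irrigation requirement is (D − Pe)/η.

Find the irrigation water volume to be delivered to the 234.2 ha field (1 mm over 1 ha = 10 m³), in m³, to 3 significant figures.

197000 m³

Tmean = (37.1 + 19.7)/2 = 28.40 °C
0.408 Ra = 0.408 × 38.7 = 15.7896 mm/d equivalent
ET₀ = 0.0023 × 15.7896 × (28.40 + 17.8) × √17.4 = 0.0023 × 15.7896 × 46.20 × 4.1713 = 6.9986 mm/d
ETc = Kc × ET₀ = 0.99 × 6.9986 = 6.9286 mm/d
Crop demand D = ETc × 10 d = 6.9286 × 10 = 69.286 mm
Pe = 0.67 × 21.9 = 14.673 mm
D − Pe = 69.286 − 14.673 = 54.613 mm
Gross irrigation = 54.613 / 0.65 = 84.020 mm
Volume = 84.020 mm × 234.2 ha × 10 = 196774.8 m³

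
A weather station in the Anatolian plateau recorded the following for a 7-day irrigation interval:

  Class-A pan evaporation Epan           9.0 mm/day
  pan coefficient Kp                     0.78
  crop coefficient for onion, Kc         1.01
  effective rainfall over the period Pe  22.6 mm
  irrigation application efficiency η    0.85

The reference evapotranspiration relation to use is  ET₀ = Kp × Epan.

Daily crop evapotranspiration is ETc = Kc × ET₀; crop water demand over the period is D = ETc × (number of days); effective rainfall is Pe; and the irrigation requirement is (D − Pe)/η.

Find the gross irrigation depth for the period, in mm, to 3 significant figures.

31.8 mm

ET₀ = 0.78 × 9.0 = 7.0200 mm/d
ETc = Kc × ET₀ = 1.01 × 7.0200 = 7.0902 mm/d
Crop demand D = ETc × 7 d = 7.0902 × 7 = 49.631 mm
D − Pe = 49.631 − 22.6 = 27.031 mm
Gross irrigation = 27.031 / 0.85 = 31.801 mm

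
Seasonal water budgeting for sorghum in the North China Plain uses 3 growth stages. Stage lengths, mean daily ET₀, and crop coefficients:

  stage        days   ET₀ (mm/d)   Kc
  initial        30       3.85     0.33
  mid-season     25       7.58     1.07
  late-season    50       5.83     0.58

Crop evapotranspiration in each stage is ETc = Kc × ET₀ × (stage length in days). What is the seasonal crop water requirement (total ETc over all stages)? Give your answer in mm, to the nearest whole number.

410 mm

initial: 0.33 × 3.85 × 30 = 38.12 mm
mid-season: 1.07 × 7.58 × 25 = 202.77 mm
late-season: 0.58 × 5.83 × 50 = 169.07 mm
Seasonal total = 409.96 mm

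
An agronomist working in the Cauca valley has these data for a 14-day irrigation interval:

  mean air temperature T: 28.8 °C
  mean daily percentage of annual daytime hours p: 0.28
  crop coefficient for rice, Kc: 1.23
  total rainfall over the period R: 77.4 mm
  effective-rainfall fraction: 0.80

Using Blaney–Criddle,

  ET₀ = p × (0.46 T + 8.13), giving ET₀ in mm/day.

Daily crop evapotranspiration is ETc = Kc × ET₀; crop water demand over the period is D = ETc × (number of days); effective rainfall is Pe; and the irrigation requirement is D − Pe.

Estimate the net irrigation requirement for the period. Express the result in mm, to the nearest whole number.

ET₀ = 0.28 × (0.46 × 28.8 + 8.13) = 0.28 × 21.378 = 5.9858 mm/d
ETc = Kc × ET₀ = 1.23 × 5.9858 = 7.3625 mm/d
Crop demand D = ETc × 14 d = 7.3625 × 14 = 103.075 mm
Pe = 0.80 × 77.4 = 61.920 mm
D − Pe = 103.075 − 61.920 = 41.155 mm

41 mm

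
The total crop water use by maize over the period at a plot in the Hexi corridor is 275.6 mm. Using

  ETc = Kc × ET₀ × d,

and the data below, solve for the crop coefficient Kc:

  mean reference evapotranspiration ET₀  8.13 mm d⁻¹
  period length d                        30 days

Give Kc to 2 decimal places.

1.13

ETc = Kc × ET₀ × d  ⇒  Kc = ETc / (ET₀ × d)
Kc = 275.6 / (8.13 × 30) = 275.6 / 243.90 = 1.1300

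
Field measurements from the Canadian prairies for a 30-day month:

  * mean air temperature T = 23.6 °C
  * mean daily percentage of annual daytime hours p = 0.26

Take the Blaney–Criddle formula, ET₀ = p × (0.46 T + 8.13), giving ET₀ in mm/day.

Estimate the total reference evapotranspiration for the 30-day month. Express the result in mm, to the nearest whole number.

ET₀ = 0.26 × (0.46 × 23.6 + 8.13) = 0.26 × 18.986 = 4.9364 mm/d
Monthly total = 4.9364 × 30 = 148.092 mm

148 mm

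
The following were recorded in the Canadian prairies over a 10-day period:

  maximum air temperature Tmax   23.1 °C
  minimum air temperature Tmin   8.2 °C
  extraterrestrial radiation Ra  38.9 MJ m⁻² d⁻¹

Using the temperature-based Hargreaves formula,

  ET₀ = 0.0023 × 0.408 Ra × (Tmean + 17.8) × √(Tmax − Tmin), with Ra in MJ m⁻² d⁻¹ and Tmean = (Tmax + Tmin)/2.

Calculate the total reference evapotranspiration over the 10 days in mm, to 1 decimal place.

Tmean = (23.1 + 8.2)/2 = 15.65 °C
0.408 Ra = 0.408 × 38.9 = 15.8712 mm/d equivalent
ET₀ = 0.0023 × 15.8712 × (15.65 + 17.8) × √14.9 = 0.0023 × 15.8712 × 33.45 × 3.8601 = 4.7134 mm/d
Over 10 days: 4.7134 × 10 = 47.134 mm

47.1 mm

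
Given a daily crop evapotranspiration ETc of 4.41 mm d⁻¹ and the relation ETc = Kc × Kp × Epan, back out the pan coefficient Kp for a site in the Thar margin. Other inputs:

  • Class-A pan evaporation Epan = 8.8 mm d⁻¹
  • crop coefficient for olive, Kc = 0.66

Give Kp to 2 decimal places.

0.76

ETc = Kc × Kp × Epan  ⇒  Kp = ETc / (Kc × Epan)
Kp = 4.41 / (0.66 × 8.8) = 4.41 / 5.808 = 0.7593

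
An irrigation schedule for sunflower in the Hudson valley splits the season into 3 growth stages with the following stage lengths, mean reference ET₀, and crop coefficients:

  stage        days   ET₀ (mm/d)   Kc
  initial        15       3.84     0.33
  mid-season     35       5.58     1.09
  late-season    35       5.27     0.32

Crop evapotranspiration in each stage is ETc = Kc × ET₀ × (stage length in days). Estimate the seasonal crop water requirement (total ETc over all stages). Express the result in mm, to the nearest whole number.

291 mm

initial: 0.33 × 3.84 × 15 = 19.01 mm
mid-season: 1.09 × 5.58 × 35 = 212.88 mm
late-season: 0.32 × 5.27 × 35 = 59.02 mm
Seasonal total = 290.91 mm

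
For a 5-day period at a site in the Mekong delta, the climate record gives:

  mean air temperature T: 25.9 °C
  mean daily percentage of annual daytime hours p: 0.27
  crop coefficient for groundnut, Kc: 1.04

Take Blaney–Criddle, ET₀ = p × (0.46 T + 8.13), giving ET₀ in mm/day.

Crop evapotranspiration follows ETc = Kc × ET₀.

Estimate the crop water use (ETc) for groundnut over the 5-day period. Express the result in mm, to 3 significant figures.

ET₀ = 0.27 × (0.46 × 25.9 + 8.13) = 0.27 × 20.044 = 5.4119 mm/d
ETc = Kc × ET₀ = 1.04 × 5.4119 = 5.6284 mm/d
Over 5 days: 5.6284 × 5 = 28.142 mm

28.1 mm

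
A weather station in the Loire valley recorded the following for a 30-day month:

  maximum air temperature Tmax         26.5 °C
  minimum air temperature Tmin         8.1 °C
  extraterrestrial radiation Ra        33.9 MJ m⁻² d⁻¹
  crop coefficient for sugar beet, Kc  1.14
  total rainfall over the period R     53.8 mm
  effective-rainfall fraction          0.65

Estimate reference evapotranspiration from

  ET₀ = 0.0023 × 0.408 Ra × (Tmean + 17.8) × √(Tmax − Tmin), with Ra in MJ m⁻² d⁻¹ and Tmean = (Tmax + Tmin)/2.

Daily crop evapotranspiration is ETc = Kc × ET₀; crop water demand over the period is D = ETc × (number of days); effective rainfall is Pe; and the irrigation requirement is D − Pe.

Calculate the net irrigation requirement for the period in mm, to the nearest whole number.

Tmean = (26.5 + 8.1)/2 = 17.30 °C
0.408 Ra = 0.408 × 33.9 = 13.8312 mm/d equivalent
ET₀ = 0.0023 × 13.8312 × (17.30 + 17.8) × √18.4 = 0.0023 × 13.8312 × 35.10 × 4.2895 = 4.7896 mm/d
ETc = Kc × ET₀ = 1.14 × 4.7896 = 5.4601 mm/d
Crop demand D = ETc × 30 d = 5.4601 × 30 = 163.803 mm
Pe = 0.65 × 53.8 = 34.970 mm
D − Pe = 163.803 − 34.970 = 128.833 mm

129 mm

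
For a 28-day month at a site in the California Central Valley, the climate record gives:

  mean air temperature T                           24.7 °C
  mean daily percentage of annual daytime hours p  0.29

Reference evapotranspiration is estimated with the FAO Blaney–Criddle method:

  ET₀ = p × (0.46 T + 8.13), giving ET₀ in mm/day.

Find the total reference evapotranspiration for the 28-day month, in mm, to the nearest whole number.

158 mm

ET₀ = 0.29 × (0.46 × 24.7 + 8.13) = 0.29 × 19.492 = 5.6527 mm/d
Monthly total = 5.6527 × 28 = 158.276 mm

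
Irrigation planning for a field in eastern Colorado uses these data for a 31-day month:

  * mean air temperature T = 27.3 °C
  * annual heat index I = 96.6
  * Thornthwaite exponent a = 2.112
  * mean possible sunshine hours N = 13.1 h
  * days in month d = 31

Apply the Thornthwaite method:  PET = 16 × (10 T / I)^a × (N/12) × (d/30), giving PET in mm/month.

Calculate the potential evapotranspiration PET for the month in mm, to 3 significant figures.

162 mm

10T/I = 10 × 27.3 / 96.6 = 2.8261
(10T/I)^a = 2.8261^2.112 = 8.9724
Uncorrected PET = 16 × 8.9724 = 143.558 mm
Correction = (N/12)(d/30) = (13.1/12)(31/30) = 1.1281
PET = 143.558 × 1.1281 = 161.948 mm/month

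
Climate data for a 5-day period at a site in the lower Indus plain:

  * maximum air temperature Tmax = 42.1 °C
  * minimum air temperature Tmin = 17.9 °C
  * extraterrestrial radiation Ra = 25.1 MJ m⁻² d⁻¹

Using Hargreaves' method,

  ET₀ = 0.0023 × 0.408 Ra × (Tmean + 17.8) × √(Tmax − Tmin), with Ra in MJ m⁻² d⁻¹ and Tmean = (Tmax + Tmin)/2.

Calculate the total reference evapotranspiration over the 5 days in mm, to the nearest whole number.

28 mm

Tmean = (42.1 + 17.9)/2 = 30.00 °C
0.408 Ra = 0.408 × 25.1 = 10.2408 mm/d equivalent
ET₀ = 0.0023 × 10.2408 × (30.00 + 17.8) × √24.2 = 0.0023 × 10.2408 × 47.80 × 4.9193 = 5.5385 mm/d
Over 5 days: 5.5385 × 5 = 27.693 mm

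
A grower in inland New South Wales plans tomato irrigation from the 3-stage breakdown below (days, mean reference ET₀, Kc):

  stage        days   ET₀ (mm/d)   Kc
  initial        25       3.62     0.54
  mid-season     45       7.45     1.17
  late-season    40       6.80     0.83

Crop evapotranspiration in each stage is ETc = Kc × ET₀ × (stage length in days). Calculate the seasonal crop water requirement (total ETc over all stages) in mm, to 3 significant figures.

667 mm

initial: 0.54 × 3.62 × 25 = 48.87 mm
mid-season: 1.17 × 7.45 × 45 = 392.24 mm
late-season: 0.83 × 6.80 × 40 = 225.76 mm
Seasonal total = 666.87 mm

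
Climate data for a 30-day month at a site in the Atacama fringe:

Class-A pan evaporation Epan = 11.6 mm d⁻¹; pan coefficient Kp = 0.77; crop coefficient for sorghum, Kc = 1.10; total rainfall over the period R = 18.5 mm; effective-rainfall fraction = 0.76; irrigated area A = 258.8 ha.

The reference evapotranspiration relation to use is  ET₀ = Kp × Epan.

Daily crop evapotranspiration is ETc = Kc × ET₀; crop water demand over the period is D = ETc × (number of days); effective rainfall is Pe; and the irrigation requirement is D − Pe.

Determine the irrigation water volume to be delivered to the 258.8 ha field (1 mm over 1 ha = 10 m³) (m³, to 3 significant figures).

ET₀ = 0.77 × 11.6 = 8.9320 mm/d
ETc = Kc × ET₀ = 1.10 × 8.9320 = 9.8252 mm/d
Crop demand D = ETc × 30 d = 9.8252 × 30 = 294.756 mm
Pe = 0.76 × 18.5 = 14.060 mm
D − Pe = 294.756 − 14.060 = 280.696 mm
Volume = 280.696 mm × 258.8 ha × 10 = 726441.2 m³

726000 m³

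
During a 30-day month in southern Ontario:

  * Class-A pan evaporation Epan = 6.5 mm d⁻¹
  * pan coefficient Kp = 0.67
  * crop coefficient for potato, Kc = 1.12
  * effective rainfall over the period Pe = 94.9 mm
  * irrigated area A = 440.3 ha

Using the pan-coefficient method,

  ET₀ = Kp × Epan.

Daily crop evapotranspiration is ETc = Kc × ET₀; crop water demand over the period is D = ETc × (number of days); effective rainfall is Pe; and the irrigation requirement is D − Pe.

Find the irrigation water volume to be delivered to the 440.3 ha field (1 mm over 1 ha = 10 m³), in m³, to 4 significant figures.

226400 m³

ET₀ = 0.67 × 6.5 = 4.3550 mm/d
ETc = Kc × ET₀ = 1.12 × 4.3550 = 4.8776 mm/d
Crop demand D = ETc × 30 d = 4.8776 × 30 = 146.328 mm
D − Pe = 146.328 − 94.9 = 51.428 mm
Volume = 51.428 mm × 440.3 ha × 10 = 226437.5 m³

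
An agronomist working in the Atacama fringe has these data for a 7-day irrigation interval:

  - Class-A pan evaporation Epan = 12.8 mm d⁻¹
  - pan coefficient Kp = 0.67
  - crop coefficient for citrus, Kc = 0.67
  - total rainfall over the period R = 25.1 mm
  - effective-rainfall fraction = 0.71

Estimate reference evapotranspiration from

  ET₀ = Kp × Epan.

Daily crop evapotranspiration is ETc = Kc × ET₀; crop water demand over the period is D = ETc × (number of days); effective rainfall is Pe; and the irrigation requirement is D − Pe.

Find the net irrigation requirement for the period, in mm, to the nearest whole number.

ET₀ = 0.67 × 12.8 = 8.5760 mm/d
ETc = Kc × ET₀ = 0.67 × 8.5760 = 5.7459 mm/d
Crop demand D = ETc × 7 d = 5.7459 × 7 = 40.221 mm
Pe = 0.71 × 25.1 = 17.821 mm
D − Pe = 40.221 − 17.821 = 22.400 mm

22 mm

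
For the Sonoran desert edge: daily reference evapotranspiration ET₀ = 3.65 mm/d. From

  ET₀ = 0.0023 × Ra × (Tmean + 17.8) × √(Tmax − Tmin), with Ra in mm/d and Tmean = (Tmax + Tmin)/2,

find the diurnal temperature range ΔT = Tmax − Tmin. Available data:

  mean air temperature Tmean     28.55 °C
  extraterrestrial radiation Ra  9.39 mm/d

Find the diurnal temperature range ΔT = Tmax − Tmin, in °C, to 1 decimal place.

√ΔT = ET₀ / [0.0023 × Ra × (Tmean+17.8)] = 3.65 / (0.0023 × 9.39 × 46.35) = 3.6463
ΔT = 3.6463² = 13.296 °C

13.3 °C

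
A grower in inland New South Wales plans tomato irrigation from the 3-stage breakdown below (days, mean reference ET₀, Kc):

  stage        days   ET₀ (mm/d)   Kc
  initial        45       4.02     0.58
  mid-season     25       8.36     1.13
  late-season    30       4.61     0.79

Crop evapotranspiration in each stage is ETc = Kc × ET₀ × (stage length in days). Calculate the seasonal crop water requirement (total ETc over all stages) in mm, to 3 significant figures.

initial: 0.58 × 4.02 × 45 = 104.92 mm
mid-season: 1.13 × 8.36 × 25 = 236.17 mm
late-season: 0.79 × 4.61 × 30 = 109.26 mm
Seasonal total = 450.35 mm

450 mm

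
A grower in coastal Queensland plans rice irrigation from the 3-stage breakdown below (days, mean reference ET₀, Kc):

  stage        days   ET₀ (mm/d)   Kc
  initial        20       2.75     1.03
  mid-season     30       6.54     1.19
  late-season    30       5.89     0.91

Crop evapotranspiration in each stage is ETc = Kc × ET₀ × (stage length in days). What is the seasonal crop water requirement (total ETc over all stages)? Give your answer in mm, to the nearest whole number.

451 mm

initial: 1.03 × 2.75 × 20 = 56.65 mm
mid-season: 1.19 × 6.54 × 30 = 233.48 mm
late-season: 0.91 × 5.89 × 30 = 160.80 mm
Seasonal total = 450.93 mm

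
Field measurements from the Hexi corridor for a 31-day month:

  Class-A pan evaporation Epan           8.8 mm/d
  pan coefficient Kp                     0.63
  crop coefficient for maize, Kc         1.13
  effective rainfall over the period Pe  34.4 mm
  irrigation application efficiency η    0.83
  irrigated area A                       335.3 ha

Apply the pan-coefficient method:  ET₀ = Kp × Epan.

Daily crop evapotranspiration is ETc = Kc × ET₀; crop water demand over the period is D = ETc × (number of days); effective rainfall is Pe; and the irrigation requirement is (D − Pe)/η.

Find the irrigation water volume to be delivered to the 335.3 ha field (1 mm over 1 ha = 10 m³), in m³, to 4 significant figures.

ET₀ = 0.63 × 8.8 = 5.5440 mm/d
ETc = Kc × ET₀ = 1.13 × 5.5440 = 6.2647 mm/d
Crop demand D = ETc × 31 d = 6.2647 × 31 = 194.206 mm
D − Pe = 194.206 − 34.4 = 159.806 mm
Gross irrigation = 159.806 / 0.83 = 192.537 mm
Volume = 192.537 mm × 335.3 ha × 10 = 645576.6 m³

645600 m³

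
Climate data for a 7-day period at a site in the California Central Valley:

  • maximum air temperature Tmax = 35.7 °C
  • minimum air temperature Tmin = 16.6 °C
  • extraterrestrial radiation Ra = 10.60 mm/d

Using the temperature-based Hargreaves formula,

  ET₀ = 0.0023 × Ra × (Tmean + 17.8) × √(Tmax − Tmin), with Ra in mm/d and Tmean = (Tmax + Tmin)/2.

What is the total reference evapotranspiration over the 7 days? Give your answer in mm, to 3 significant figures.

32.8 mm

Tmean = (35.7 + 16.6)/2 = 26.15 °C
ET₀ = 0.0023 × 10.60 × (26.15 + 17.8) × √19.1 = 0.0023 × 10.60 × 43.95 × 4.3704 = 4.6829 mm/d
Over 7 days: 4.6829 × 7 = 32.780 mm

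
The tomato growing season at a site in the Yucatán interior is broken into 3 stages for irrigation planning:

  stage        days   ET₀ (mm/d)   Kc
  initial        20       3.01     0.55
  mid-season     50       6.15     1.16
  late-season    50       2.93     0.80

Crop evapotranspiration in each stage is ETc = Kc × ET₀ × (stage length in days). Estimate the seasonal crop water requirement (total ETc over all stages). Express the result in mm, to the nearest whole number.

initial: 0.55 × 3.01 × 20 = 33.11 mm
mid-season: 1.16 × 6.15 × 50 = 356.70 mm
late-season: 0.80 × 2.93 × 50 = 117.20 mm
Seasonal total = 507.01 mm

507 mm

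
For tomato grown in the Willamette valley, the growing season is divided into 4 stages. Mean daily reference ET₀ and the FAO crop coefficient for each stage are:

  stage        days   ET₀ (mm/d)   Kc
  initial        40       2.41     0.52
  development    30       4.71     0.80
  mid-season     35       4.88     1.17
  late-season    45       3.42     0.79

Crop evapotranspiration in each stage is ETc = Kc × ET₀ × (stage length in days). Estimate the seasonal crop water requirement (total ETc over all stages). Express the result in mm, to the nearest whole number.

initial: 0.52 × 2.41 × 40 = 50.13 mm
development: 0.80 × 4.71 × 30 = 113.04 mm
mid-season: 1.17 × 4.88 × 35 = 199.84 mm
late-season: 0.79 × 3.42 × 45 = 121.58 mm
Seasonal total = 484.59 mm

485 mm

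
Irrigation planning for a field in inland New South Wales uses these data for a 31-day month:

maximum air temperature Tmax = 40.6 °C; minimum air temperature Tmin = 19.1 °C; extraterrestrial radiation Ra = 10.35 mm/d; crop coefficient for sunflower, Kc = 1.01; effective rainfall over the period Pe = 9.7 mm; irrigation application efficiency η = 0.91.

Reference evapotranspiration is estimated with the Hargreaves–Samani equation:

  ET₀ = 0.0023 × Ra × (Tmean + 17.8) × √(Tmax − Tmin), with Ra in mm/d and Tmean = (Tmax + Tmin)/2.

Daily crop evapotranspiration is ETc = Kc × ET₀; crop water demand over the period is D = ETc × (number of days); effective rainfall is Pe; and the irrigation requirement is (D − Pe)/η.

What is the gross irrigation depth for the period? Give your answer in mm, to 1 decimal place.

170.3 mm

Tmean = (40.6 + 19.1)/2 = 29.85 °C
ET₀ = 0.0023 × 10.35 × (29.85 + 17.8) × √21.5 = 0.0023 × 10.35 × 47.65 × 4.6368 = 5.2596 mm/d
ETc = Kc × ET₀ = 1.01 × 5.2596 = 5.3122 mm/d
Crop demand D = ETc × 31 d = 5.3122 × 31 = 164.678 mm
D − Pe = 164.678 − 9.7 = 154.978 mm
Gross irrigation = 154.978 / 0.91 = 170.305 mm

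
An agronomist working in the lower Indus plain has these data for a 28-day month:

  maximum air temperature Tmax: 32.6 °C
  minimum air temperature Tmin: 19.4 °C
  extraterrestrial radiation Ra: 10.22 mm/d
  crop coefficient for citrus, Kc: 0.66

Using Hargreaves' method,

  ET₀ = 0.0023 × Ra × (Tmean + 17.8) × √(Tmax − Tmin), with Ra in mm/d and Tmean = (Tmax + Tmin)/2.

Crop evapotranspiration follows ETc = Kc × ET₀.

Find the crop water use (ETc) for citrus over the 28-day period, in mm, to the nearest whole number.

69 mm

Tmean = (32.6 + 19.4)/2 = 26.00 °C
ET₀ = 0.0023 × 10.22 × (26.00 + 17.8) × √13.2 = 0.0023 × 10.22 × 43.80 × 3.6332 = 3.7406 mm/d
ETc = Kc × ET₀ = 0.66 × 3.7406 = 2.4688 mm/d
Over 28 days: 2.4688 × 28 = 69.126 mm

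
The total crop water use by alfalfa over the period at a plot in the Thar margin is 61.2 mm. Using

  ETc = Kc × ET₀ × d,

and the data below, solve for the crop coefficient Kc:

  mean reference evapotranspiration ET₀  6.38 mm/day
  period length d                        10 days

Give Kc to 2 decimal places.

ETc = Kc × ET₀ × d  ⇒  Kc = ETc / (ET₀ × d)
Kc = 61.2 / (6.38 × 10) = 61.2 / 63.80 = 0.9592

0.96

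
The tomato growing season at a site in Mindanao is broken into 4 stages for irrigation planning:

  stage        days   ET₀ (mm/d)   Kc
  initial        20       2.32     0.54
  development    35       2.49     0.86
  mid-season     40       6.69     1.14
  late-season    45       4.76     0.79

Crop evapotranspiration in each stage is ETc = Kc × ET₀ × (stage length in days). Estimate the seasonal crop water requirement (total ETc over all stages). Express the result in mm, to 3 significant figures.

574 mm

initial: 0.54 × 2.32 × 20 = 25.06 mm
development: 0.86 × 2.49 × 35 = 74.95 mm
mid-season: 1.14 × 6.69 × 40 = 305.06 mm
late-season: 0.79 × 4.76 × 45 = 169.22 mm
Seasonal total = 574.29 mm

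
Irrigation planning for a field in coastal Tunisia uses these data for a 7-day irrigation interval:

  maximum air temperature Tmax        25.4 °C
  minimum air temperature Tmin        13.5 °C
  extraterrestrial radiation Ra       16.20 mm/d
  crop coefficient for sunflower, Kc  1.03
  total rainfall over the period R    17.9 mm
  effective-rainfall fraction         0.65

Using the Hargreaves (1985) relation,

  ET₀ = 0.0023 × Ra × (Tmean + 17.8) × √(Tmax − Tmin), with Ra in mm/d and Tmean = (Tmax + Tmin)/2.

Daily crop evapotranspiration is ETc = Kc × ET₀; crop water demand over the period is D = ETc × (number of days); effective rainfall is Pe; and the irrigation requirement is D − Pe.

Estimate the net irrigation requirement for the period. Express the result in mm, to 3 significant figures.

22.9 mm

Tmean = (25.4 + 13.5)/2 = 19.45 °C
ET₀ = 0.0023 × 16.20 × (19.45 + 17.8) × √11.9 = 0.0023 × 16.20 × 37.25 × 3.4496 = 4.7878 mm/d
ETc = Kc × ET₀ = 1.03 × 4.7878 = 4.9314 mm/d
Crop demand D = ETc × 7 d = 4.9314 × 7 = 34.520 mm
Pe = 0.65 × 17.9 = 11.635 mm
D − Pe = 34.520 − 11.635 = 22.885 mm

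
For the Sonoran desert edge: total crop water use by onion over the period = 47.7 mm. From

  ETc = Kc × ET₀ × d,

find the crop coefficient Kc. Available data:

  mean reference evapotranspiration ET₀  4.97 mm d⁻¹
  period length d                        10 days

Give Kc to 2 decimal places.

ETc = Kc × ET₀ × d  ⇒  Kc = ETc / (ET₀ × d)
Kc = 47.7 / (4.97 × 10) = 47.7 / 49.70 = 0.9598

0.96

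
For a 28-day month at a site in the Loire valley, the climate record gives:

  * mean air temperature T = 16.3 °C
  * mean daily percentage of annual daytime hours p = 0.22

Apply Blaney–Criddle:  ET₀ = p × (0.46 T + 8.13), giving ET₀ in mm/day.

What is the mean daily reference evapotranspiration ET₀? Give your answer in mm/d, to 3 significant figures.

ET₀ = 0.22 × (0.46 × 16.3 + 8.13) = 0.22 × 15.628 = 3.4382 mm/d

3.44 mm/d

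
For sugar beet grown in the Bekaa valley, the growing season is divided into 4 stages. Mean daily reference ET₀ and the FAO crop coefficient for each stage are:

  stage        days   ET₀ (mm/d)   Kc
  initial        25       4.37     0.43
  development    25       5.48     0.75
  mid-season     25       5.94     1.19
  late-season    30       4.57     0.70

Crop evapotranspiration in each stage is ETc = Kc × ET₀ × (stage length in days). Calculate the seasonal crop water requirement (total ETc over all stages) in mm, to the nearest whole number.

initial: 0.43 × 4.37 × 25 = 46.98 mm
development: 0.75 × 5.48 × 25 = 102.75 mm
mid-season: 1.19 × 5.94 × 25 = 176.72 mm
late-season: 0.70 × 4.57 × 30 = 95.97 mm
Seasonal total = 422.42 mm

422 mm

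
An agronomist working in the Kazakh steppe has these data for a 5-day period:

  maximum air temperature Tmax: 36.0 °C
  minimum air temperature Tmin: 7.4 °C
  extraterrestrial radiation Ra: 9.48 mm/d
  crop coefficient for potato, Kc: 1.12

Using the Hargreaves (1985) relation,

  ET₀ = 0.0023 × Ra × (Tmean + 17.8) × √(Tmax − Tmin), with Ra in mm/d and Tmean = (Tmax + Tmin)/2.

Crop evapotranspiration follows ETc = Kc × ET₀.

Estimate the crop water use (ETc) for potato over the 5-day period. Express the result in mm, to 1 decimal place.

Tmean = (36.0 + 7.4)/2 = 21.70 °C
ET₀ = 0.0023 × 9.48 × (21.70 + 17.8) × √28.6 = 0.0023 × 9.48 × 39.50 × 5.3479 = 4.6059 mm/d
ETc = Kc × ET₀ = 1.12 × 4.6059 = 5.1586 mm/d
Over 5 days: 5.1586 × 5 = 25.793 mm

25.8 mm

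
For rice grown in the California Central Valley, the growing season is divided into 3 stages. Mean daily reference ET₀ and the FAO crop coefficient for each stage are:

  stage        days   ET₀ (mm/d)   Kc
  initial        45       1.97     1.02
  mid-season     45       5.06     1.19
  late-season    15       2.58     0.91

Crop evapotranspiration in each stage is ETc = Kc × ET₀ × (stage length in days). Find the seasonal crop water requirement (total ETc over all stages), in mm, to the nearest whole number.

initial: 1.02 × 1.97 × 45 = 90.42 mm
mid-season: 1.19 × 5.06 × 45 = 270.96 mm
late-season: 0.91 × 2.58 × 15 = 35.22 mm
Seasonal total = 396.60 mm

397 mm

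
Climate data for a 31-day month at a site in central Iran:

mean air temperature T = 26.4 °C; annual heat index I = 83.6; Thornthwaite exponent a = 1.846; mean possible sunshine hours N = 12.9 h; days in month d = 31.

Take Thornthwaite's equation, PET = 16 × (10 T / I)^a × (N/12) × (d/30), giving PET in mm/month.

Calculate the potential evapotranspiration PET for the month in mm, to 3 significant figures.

10T/I = 10 × 26.4 / 83.6 = 3.1579
(10T/I)^a = 3.1579^1.846 = 8.3539
Uncorrected PET = 16 × 8.3539 = 133.662 mm
Correction = (N/12)(d/30) = (12.9/12)(31/30) = 1.1108
PET = 133.662 × 1.1108 = 148.472 mm/month

148 mm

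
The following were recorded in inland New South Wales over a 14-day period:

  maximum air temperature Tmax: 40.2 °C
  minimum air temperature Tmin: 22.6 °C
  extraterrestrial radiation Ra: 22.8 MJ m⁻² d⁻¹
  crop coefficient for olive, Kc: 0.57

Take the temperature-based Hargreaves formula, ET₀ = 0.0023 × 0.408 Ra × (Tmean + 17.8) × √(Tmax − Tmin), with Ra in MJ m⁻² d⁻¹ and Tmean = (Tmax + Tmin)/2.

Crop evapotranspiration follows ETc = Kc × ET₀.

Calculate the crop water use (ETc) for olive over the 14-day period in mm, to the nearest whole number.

35 mm

Tmean = (40.2 + 22.6)/2 = 31.40 °C
0.408 Ra = 0.408 × 22.8 = 9.3024 mm/d equivalent
ET₀ = 0.0023 × 9.3024 × (31.40 + 17.8) × √17.6 = 0.0023 × 9.3024 × 49.20 × 4.1952 = 4.4161 mm/d
ETc = Kc × ET₀ = 0.57 × 4.4161 = 2.5172 mm/d
Over 14 days: 2.5172 × 14 = 35.241 mm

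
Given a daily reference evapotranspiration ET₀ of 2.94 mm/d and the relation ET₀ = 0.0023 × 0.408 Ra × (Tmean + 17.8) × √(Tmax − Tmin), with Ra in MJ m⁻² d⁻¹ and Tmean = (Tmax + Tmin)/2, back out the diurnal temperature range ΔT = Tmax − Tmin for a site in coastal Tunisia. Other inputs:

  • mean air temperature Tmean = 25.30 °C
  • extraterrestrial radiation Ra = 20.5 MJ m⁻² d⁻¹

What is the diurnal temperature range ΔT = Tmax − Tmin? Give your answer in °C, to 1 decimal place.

12.6 °C

√ΔT = ET₀ / [0.0023 × 0.408 × Ra × (Tmean+17.8)] = 2.94 / (0.0023 × 8.3640 × 43.10) = 3.5459
ΔT = 3.5459² = 12.573 °C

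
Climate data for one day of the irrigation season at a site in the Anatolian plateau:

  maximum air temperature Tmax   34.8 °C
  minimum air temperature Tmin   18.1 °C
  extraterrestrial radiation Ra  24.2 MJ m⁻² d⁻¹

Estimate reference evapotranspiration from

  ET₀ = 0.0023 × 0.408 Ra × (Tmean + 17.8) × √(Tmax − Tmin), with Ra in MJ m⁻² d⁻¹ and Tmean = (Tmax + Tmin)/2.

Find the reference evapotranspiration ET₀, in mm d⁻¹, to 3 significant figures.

Tmean = (34.8 + 18.1)/2 = 26.45 °C
0.408 Ra = 0.408 × 24.2 = 9.8736 mm/d equivalent
ET₀ = 0.0023 × 9.8736 × (26.45 + 17.8) × √16.7 = 0.0023 × 9.8736 × 44.25 × 4.0866 = 4.1066 mm/d

4.11 mm d⁻¹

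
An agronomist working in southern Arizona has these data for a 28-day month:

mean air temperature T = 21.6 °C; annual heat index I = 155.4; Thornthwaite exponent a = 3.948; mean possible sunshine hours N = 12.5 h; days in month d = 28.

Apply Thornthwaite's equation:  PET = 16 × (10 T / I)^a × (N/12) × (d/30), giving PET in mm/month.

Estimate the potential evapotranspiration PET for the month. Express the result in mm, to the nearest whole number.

57 mm

10T/I = 10 × 21.6 / 155.4 = 1.3900
(10T/I)^a = 1.3900^3.948 = 3.6696
Uncorrected PET = 16 × 3.6696 = 58.714 mm
Correction = (N/12)(d/30) = (12.5/12)(28/30) = 0.9722
PET = 58.714 × 0.9722 = 57.082 mm/month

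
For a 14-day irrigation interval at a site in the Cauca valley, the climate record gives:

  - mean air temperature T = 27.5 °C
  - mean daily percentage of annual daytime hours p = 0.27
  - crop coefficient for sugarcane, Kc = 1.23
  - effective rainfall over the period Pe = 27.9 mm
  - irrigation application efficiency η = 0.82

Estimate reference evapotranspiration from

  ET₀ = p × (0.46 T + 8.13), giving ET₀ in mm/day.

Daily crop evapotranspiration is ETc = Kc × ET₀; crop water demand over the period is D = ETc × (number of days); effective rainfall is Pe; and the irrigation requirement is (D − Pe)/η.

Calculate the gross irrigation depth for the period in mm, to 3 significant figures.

83.8 mm

ET₀ = 0.27 × (0.46 × 27.5 + 8.13) = 0.27 × 20.780 = 5.6106 mm/d
ETc = Kc × ET₀ = 1.23 × 5.6106 = 6.9010 mm/d
Crop demand D = ETc × 14 d = 6.9010 × 14 = 96.614 mm
D − Pe = 96.614 − 27.9 = 68.714 mm
Gross irrigation = 68.714 / 0.82 = 83.798 mm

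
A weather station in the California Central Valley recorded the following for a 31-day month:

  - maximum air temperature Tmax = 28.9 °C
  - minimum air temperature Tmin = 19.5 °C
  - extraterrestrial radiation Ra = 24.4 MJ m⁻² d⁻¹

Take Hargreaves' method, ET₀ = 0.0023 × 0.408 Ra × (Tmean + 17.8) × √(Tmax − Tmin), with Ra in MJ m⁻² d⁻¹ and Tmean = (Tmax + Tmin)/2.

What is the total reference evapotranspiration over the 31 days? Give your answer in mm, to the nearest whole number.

Tmean = (28.9 + 19.5)/2 = 24.20 °C
0.408 Ra = 0.408 × 24.4 = 9.9552 mm/d equivalent
ET₀ = 0.0023 × 9.9552 × (24.20 + 17.8) × √9.4 = 0.0023 × 9.9552 × 42.00 × 3.0659 = 2.9484 mm/d
Over 31 days: 2.9484 × 31 = 91.400 mm

91 mm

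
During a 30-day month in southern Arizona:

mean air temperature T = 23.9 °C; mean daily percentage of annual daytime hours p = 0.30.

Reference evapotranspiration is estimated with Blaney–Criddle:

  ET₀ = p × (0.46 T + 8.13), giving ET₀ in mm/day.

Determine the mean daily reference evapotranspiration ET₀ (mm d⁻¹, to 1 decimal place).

ET₀ = 0.30 × (0.46 × 23.9 + 8.13) = 0.30 × 19.124 = 5.7372 mm/d

5.7 mm d⁻¹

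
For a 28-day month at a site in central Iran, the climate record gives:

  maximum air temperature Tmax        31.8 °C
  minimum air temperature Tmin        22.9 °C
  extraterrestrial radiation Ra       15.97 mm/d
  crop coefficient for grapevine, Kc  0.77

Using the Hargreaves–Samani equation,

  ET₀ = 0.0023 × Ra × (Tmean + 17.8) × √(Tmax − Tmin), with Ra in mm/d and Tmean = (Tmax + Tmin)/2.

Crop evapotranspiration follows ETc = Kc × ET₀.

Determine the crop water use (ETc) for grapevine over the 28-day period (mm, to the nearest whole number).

107 mm

Tmean = (31.8 + 22.9)/2 = 27.35 °C
ET₀ = 0.0023 × 15.97 × (27.35 + 17.8) × √8.9 = 0.0023 × 15.97 × 45.15 × 2.9833 = 4.9475 mm/d
ETc = Kc × ET₀ = 0.77 × 4.9475 = 3.8096 mm/d
Over 28 days: 3.8096 × 28 = 106.669 mm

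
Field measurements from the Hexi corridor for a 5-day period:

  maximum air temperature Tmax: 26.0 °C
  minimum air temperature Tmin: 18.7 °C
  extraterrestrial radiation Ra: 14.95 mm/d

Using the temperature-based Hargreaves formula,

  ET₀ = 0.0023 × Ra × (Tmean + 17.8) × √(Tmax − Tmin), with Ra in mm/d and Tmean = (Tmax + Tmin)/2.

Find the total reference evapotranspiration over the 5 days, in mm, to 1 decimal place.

Tmean = (26.0 + 18.7)/2 = 22.35 °C
ET₀ = 0.0023 × 14.95 × (22.35 + 17.8) × √7.3 = 0.0023 × 14.95 × 40.15 × 2.7019 = 3.7301 mm/d
Over 5 days: 3.7301 × 5 = 18.651 mm

18.7 mm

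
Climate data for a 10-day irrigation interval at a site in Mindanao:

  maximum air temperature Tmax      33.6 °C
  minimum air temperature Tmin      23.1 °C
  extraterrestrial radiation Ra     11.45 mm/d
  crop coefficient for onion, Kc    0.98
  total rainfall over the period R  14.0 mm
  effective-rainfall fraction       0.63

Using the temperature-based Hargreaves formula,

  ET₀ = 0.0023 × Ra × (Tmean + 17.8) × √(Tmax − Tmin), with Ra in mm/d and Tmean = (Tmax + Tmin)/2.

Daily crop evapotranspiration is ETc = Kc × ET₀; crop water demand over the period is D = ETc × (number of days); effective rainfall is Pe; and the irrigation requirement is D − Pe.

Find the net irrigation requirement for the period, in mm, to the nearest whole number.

30 mm

Tmean = (33.6 + 23.1)/2 = 28.35 °C
ET₀ = 0.0023 × 11.45 × (28.35 + 17.8) × √10.5 = 0.0023 × 11.45 × 46.15 × 3.2404 = 3.9383 mm/d
ETc = Kc × ET₀ = 0.98 × 3.9383 = 3.8595 mm/d
Crop demand D = ETc × 10 d = 3.8595 × 10 = 38.595 mm
Pe = 0.63 × 14.0 = 8.820 mm
D − Pe = 38.595 − 8.820 = 29.775 mm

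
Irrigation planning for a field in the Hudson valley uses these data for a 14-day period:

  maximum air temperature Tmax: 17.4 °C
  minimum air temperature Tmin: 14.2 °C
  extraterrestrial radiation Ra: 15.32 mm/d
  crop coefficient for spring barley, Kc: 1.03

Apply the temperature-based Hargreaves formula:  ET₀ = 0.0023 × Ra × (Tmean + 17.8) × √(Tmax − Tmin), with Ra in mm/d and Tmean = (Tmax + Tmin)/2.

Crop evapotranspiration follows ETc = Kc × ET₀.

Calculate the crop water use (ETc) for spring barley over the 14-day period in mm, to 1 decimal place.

Tmean = (17.4 + 14.2)/2 = 15.80 °C
ET₀ = 0.0023 × 15.32 × (15.80 + 17.8) × √3.2 = 0.0023 × 15.32 × 33.60 × 1.7889 = 2.1179 mm/d
ETc = Kc × ET₀ = 1.03 × 2.1179 = 2.1814 mm/d
Over 14 days: 2.1814 × 14 = 30.540 mm

30.5 mm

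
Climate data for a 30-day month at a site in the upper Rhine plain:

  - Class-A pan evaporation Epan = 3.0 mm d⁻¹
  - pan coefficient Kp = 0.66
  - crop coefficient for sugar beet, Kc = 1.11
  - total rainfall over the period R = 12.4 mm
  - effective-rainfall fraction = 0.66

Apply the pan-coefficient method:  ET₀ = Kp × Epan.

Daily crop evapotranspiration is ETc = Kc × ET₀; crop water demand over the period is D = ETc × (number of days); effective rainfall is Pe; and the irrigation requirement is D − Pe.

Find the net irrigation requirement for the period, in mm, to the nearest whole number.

58 mm

ET₀ = 0.66 × 3.0 = 1.9800 mm/d
ETc = Kc × ET₀ = 1.11 × 1.9800 = 2.1978 mm/d
Crop demand D = ETc × 30 d = 2.1978 × 30 = 65.934 mm
Pe = 0.66 × 12.4 = 8.184 mm
D − Pe = 65.934 − 8.184 = 57.750 mm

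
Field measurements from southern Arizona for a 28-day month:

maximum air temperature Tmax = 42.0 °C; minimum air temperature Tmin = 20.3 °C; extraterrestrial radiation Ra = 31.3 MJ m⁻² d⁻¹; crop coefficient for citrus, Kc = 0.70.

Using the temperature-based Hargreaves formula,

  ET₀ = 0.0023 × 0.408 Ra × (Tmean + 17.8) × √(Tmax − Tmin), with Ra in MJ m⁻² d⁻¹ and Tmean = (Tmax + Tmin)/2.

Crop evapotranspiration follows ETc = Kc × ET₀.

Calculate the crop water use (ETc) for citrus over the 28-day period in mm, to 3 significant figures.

Tmean = (42.0 + 20.3)/2 = 31.15 °C
0.408 Ra = 0.408 × 31.3 = 12.7704 mm/d equivalent
ET₀ = 0.0023 × 12.7704 × (31.15 + 17.8) × √21.7 = 0.0023 × 12.7704 × 48.95 × 4.6583 = 6.6975 mm/d
ETc = Kc × ET₀ = 0.70 × 6.6975 = 4.6883 mm/d
Over 28 days: 4.6883 × 28 = 131.272 mm

131 mm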